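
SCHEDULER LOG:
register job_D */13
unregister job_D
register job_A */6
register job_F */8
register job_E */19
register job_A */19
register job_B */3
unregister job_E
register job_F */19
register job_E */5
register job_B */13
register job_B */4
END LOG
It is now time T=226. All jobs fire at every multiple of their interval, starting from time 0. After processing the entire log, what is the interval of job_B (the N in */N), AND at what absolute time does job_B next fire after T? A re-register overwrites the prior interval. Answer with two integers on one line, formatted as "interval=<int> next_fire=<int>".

Op 1: register job_D */13 -> active={job_D:*/13}
Op 2: unregister job_D -> active={}
Op 3: register job_A */6 -> active={job_A:*/6}
Op 4: register job_F */8 -> active={job_A:*/6, job_F:*/8}
Op 5: register job_E */19 -> active={job_A:*/6, job_E:*/19, job_F:*/8}
Op 6: register job_A */19 -> active={job_A:*/19, job_E:*/19, job_F:*/8}
Op 7: register job_B */3 -> active={job_A:*/19, job_B:*/3, job_E:*/19, job_F:*/8}
Op 8: unregister job_E -> active={job_A:*/19, job_B:*/3, job_F:*/8}
Op 9: register job_F */19 -> active={job_A:*/19, job_B:*/3, job_F:*/19}
Op 10: register job_E */5 -> active={job_A:*/19, job_B:*/3, job_E:*/5, job_F:*/19}
Op 11: register job_B */13 -> active={job_A:*/19, job_B:*/13, job_E:*/5, job_F:*/19}
Op 12: register job_B */4 -> active={job_A:*/19, job_B:*/4, job_E:*/5, job_F:*/19}
Final interval of job_B = 4
Next fire of job_B after T=226: (226//4+1)*4 = 228

Answer: interval=4 next_fire=228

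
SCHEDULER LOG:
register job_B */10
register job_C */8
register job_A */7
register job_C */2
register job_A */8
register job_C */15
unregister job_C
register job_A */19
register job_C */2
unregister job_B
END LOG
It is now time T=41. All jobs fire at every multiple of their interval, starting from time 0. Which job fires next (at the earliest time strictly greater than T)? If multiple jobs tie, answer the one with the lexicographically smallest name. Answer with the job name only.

Op 1: register job_B */10 -> active={job_B:*/10}
Op 2: register job_C */8 -> active={job_B:*/10, job_C:*/8}
Op 3: register job_A */7 -> active={job_A:*/7, job_B:*/10, job_C:*/8}
Op 4: register job_C */2 -> active={job_A:*/7, job_B:*/10, job_C:*/2}
Op 5: register job_A */8 -> active={job_A:*/8, job_B:*/10, job_C:*/2}
Op 6: register job_C */15 -> active={job_A:*/8, job_B:*/10, job_C:*/15}
Op 7: unregister job_C -> active={job_A:*/8, job_B:*/10}
Op 8: register job_A */19 -> active={job_A:*/19, job_B:*/10}
Op 9: register job_C */2 -> active={job_A:*/19, job_B:*/10, job_C:*/2}
Op 10: unregister job_B -> active={job_A:*/19, job_C:*/2}
  job_A: interval 19, next fire after T=41 is 57
  job_C: interval 2, next fire after T=41 is 42
Earliest = 42, winner (lex tiebreak) = job_C

Answer: job_C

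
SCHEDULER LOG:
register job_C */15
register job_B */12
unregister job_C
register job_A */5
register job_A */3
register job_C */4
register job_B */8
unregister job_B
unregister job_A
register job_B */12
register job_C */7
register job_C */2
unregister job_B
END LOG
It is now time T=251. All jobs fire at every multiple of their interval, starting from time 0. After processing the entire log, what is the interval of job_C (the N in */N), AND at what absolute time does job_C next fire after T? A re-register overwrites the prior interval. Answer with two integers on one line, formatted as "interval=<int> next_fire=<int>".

Op 1: register job_C */15 -> active={job_C:*/15}
Op 2: register job_B */12 -> active={job_B:*/12, job_C:*/15}
Op 3: unregister job_C -> active={job_B:*/12}
Op 4: register job_A */5 -> active={job_A:*/5, job_B:*/12}
Op 5: register job_A */3 -> active={job_A:*/3, job_B:*/12}
Op 6: register job_C */4 -> active={job_A:*/3, job_B:*/12, job_C:*/4}
Op 7: register job_B */8 -> active={job_A:*/3, job_B:*/8, job_C:*/4}
Op 8: unregister job_B -> active={job_A:*/3, job_C:*/4}
Op 9: unregister job_A -> active={job_C:*/4}
Op 10: register job_B */12 -> active={job_B:*/12, job_C:*/4}
Op 11: register job_C */7 -> active={job_B:*/12, job_C:*/7}
Op 12: register job_C */2 -> active={job_B:*/12, job_C:*/2}
Op 13: unregister job_B -> active={job_C:*/2}
Final interval of job_C = 2
Next fire of job_C after T=251: (251//2+1)*2 = 252

Answer: interval=2 next_fire=252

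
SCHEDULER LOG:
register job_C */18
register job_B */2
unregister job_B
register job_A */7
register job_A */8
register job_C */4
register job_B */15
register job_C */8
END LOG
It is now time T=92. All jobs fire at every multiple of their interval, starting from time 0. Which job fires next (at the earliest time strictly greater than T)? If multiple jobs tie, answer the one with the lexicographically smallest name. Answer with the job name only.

Answer: job_A

Derivation:
Op 1: register job_C */18 -> active={job_C:*/18}
Op 2: register job_B */2 -> active={job_B:*/2, job_C:*/18}
Op 3: unregister job_B -> active={job_C:*/18}
Op 4: register job_A */7 -> active={job_A:*/7, job_C:*/18}
Op 5: register job_A */8 -> active={job_A:*/8, job_C:*/18}
Op 6: register job_C */4 -> active={job_A:*/8, job_C:*/4}
Op 7: register job_B */15 -> active={job_A:*/8, job_B:*/15, job_C:*/4}
Op 8: register job_C */8 -> active={job_A:*/8, job_B:*/15, job_C:*/8}
  job_A: interval 8, next fire after T=92 is 96
  job_B: interval 15, next fire after T=92 is 105
  job_C: interval 8, next fire after T=92 is 96
Earliest = 96, winner (lex tiebreak) = job_A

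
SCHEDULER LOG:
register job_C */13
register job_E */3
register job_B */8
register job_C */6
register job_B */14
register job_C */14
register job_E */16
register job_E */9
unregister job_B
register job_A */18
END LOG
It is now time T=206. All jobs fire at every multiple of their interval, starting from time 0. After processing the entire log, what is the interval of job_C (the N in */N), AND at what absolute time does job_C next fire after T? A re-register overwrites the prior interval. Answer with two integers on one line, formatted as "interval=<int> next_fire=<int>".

Op 1: register job_C */13 -> active={job_C:*/13}
Op 2: register job_E */3 -> active={job_C:*/13, job_E:*/3}
Op 3: register job_B */8 -> active={job_B:*/8, job_C:*/13, job_E:*/3}
Op 4: register job_C */6 -> active={job_B:*/8, job_C:*/6, job_E:*/3}
Op 5: register job_B */14 -> active={job_B:*/14, job_C:*/6, job_E:*/3}
Op 6: register job_C */14 -> active={job_B:*/14, job_C:*/14, job_E:*/3}
Op 7: register job_E */16 -> active={job_B:*/14, job_C:*/14, job_E:*/16}
Op 8: register job_E */9 -> active={job_B:*/14, job_C:*/14, job_E:*/9}
Op 9: unregister job_B -> active={job_C:*/14, job_E:*/9}
Op 10: register job_A */18 -> active={job_A:*/18, job_C:*/14, job_E:*/9}
Final interval of job_C = 14
Next fire of job_C after T=206: (206//14+1)*14 = 210

Answer: interval=14 next_fire=210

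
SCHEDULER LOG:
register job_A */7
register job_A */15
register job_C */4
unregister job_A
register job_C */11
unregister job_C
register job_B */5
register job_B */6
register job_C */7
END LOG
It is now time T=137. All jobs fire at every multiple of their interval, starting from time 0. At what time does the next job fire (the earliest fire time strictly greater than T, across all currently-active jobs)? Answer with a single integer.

Op 1: register job_A */7 -> active={job_A:*/7}
Op 2: register job_A */15 -> active={job_A:*/15}
Op 3: register job_C */4 -> active={job_A:*/15, job_C:*/4}
Op 4: unregister job_A -> active={job_C:*/4}
Op 5: register job_C */11 -> active={job_C:*/11}
Op 6: unregister job_C -> active={}
Op 7: register job_B */5 -> active={job_B:*/5}
Op 8: register job_B */6 -> active={job_B:*/6}
Op 9: register job_C */7 -> active={job_B:*/6, job_C:*/7}
  job_B: interval 6, next fire after T=137 is 138
  job_C: interval 7, next fire after T=137 is 140
Earliest fire time = 138 (job job_B)

Answer: 138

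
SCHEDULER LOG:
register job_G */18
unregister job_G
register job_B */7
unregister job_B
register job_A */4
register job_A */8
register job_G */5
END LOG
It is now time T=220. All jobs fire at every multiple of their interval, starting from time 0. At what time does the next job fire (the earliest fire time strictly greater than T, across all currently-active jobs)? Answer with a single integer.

Answer: 224

Derivation:
Op 1: register job_G */18 -> active={job_G:*/18}
Op 2: unregister job_G -> active={}
Op 3: register job_B */7 -> active={job_B:*/7}
Op 4: unregister job_B -> active={}
Op 5: register job_A */4 -> active={job_A:*/4}
Op 6: register job_A */8 -> active={job_A:*/8}
Op 7: register job_G */5 -> active={job_A:*/8, job_G:*/5}
  job_A: interval 8, next fire after T=220 is 224
  job_G: interval 5, next fire after T=220 is 225
Earliest fire time = 224 (job job_A)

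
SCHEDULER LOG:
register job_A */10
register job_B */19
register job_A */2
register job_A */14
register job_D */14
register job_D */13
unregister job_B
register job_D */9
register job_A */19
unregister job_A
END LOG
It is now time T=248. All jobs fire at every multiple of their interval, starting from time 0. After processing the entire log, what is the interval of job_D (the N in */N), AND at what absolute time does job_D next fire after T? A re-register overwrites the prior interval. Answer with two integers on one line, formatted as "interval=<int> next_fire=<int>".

Op 1: register job_A */10 -> active={job_A:*/10}
Op 2: register job_B */19 -> active={job_A:*/10, job_B:*/19}
Op 3: register job_A */2 -> active={job_A:*/2, job_B:*/19}
Op 4: register job_A */14 -> active={job_A:*/14, job_B:*/19}
Op 5: register job_D */14 -> active={job_A:*/14, job_B:*/19, job_D:*/14}
Op 6: register job_D */13 -> active={job_A:*/14, job_B:*/19, job_D:*/13}
Op 7: unregister job_B -> active={job_A:*/14, job_D:*/13}
Op 8: register job_D */9 -> active={job_A:*/14, job_D:*/9}
Op 9: register job_A */19 -> active={job_A:*/19, job_D:*/9}
Op 10: unregister job_A -> active={job_D:*/9}
Final interval of job_D = 9
Next fire of job_D after T=248: (248//9+1)*9 = 252

Answer: interval=9 next_fire=252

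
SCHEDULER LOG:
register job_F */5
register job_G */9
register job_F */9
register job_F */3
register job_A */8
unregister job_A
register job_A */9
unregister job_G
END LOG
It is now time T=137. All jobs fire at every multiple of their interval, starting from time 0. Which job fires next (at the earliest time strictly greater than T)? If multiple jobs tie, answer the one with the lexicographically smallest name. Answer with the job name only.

Op 1: register job_F */5 -> active={job_F:*/5}
Op 2: register job_G */9 -> active={job_F:*/5, job_G:*/9}
Op 3: register job_F */9 -> active={job_F:*/9, job_G:*/9}
Op 4: register job_F */3 -> active={job_F:*/3, job_G:*/9}
Op 5: register job_A */8 -> active={job_A:*/8, job_F:*/3, job_G:*/9}
Op 6: unregister job_A -> active={job_F:*/3, job_G:*/9}
Op 7: register job_A */9 -> active={job_A:*/9, job_F:*/3, job_G:*/9}
Op 8: unregister job_G -> active={job_A:*/9, job_F:*/3}
  job_A: interval 9, next fire after T=137 is 144
  job_F: interval 3, next fire after T=137 is 138
Earliest = 138, winner (lex tiebreak) = job_F

Answer: job_F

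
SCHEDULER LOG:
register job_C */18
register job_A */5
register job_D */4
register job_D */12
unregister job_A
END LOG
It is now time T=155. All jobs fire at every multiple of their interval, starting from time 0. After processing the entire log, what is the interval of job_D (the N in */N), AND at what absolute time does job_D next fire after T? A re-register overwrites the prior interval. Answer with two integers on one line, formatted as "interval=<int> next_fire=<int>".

Op 1: register job_C */18 -> active={job_C:*/18}
Op 2: register job_A */5 -> active={job_A:*/5, job_C:*/18}
Op 3: register job_D */4 -> active={job_A:*/5, job_C:*/18, job_D:*/4}
Op 4: register job_D */12 -> active={job_A:*/5, job_C:*/18, job_D:*/12}
Op 5: unregister job_A -> active={job_C:*/18, job_D:*/12}
Final interval of job_D = 12
Next fire of job_D after T=155: (155//12+1)*12 = 156

Answer: interval=12 next_fire=156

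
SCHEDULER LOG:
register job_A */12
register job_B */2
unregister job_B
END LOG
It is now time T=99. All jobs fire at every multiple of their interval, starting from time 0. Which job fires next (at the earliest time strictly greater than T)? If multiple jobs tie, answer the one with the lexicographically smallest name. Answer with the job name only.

Op 1: register job_A */12 -> active={job_A:*/12}
Op 2: register job_B */2 -> active={job_A:*/12, job_B:*/2}
Op 3: unregister job_B -> active={job_A:*/12}
  job_A: interval 12, next fire after T=99 is 108
Earliest = 108, winner (lex tiebreak) = job_A

Answer: job_A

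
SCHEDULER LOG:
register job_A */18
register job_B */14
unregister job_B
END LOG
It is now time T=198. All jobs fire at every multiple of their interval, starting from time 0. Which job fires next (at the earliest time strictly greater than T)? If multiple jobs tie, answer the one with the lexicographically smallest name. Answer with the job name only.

Answer: job_A

Derivation:
Op 1: register job_A */18 -> active={job_A:*/18}
Op 2: register job_B */14 -> active={job_A:*/18, job_B:*/14}
Op 3: unregister job_B -> active={job_A:*/18}
  job_A: interval 18, next fire after T=198 is 216
Earliest = 216, winner (lex tiebreak) = job_A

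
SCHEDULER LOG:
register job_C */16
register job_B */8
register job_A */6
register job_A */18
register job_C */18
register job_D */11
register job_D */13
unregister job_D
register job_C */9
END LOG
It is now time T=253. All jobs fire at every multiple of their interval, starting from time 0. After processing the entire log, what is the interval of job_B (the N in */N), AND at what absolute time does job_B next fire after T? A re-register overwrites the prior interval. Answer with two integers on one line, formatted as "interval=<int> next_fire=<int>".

Answer: interval=8 next_fire=256

Derivation:
Op 1: register job_C */16 -> active={job_C:*/16}
Op 2: register job_B */8 -> active={job_B:*/8, job_C:*/16}
Op 3: register job_A */6 -> active={job_A:*/6, job_B:*/8, job_C:*/16}
Op 4: register job_A */18 -> active={job_A:*/18, job_B:*/8, job_C:*/16}
Op 5: register job_C */18 -> active={job_A:*/18, job_B:*/8, job_C:*/18}
Op 6: register job_D */11 -> active={job_A:*/18, job_B:*/8, job_C:*/18, job_D:*/11}
Op 7: register job_D */13 -> active={job_A:*/18, job_B:*/8, job_C:*/18, job_D:*/13}
Op 8: unregister job_D -> active={job_A:*/18, job_B:*/8, job_C:*/18}
Op 9: register job_C */9 -> active={job_A:*/18, job_B:*/8, job_C:*/9}
Final interval of job_B = 8
Next fire of job_B after T=253: (253//8+1)*8 = 256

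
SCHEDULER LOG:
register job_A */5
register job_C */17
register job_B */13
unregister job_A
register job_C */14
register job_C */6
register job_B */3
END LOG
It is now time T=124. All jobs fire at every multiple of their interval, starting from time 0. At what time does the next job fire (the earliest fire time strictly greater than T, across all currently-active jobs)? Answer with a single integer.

Answer: 126

Derivation:
Op 1: register job_A */5 -> active={job_A:*/5}
Op 2: register job_C */17 -> active={job_A:*/5, job_C:*/17}
Op 3: register job_B */13 -> active={job_A:*/5, job_B:*/13, job_C:*/17}
Op 4: unregister job_A -> active={job_B:*/13, job_C:*/17}
Op 5: register job_C */14 -> active={job_B:*/13, job_C:*/14}
Op 6: register job_C */6 -> active={job_B:*/13, job_C:*/6}
Op 7: register job_B */3 -> active={job_B:*/3, job_C:*/6}
  job_B: interval 3, next fire after T=124 is 126
  job_C: interval 6, next fire after T=124 is 126
Earliest fire time = 126 (job job_B)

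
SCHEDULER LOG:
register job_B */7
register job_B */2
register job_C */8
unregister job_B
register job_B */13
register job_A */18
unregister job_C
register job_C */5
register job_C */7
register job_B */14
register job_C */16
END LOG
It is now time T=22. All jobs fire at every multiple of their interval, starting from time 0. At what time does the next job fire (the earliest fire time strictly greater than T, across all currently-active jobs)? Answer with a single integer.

Answer: 28

Derivation:
Op 1: register job_B */7 -> active={job_B:*/7}
Op 2: register job_B */2 -> active={job_B:*/2}
Op 3: register job_C */8 -> active={job_B:*/2, job_C:*/8}
Op 4: unregister job_B -> active={job_C:*/8}
Op 5: register job_B */13 -> active={job_B:*/13, job_C:*/8}
Op 6: register job_A */18 -> active={job_A:*/18, job_B:*/13, job_C:*/8}
Op 7: unregister job_C -> active={job_A:*/18, job_B:*/13}
Op 8: register job_C */5 -> active={job_A:*/18, job_B:*/13, job_C:*/5}
Op 9: register job_C */7 -> active={job_A:*/18, job_B:*/13, job_C:*/7}
Op 10: register job_B */14 -> active={job_A:*/18, job_B:*/14, job_C:*/7}
Op 11: register job_C */16 -> active={job_A:*/18, job_B:*/14, job_C:*/16}
  job_A: interval 18, next fire after T=22 is 36
  job_B: interval 14, next fire after T=22 is 28
  job_C: interval 16, next fire after T=22 is 32
Earliest fire time = 28 (job job_B)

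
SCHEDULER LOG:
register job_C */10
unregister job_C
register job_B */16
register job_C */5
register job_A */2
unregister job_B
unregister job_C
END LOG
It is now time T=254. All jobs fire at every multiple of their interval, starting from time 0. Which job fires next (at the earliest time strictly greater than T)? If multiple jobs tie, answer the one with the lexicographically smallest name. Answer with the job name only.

Answer: job_A

Derivation:
Op 1: register job_C */10 -> active={job_C:*/10}
Op 2: unregister job_C -> active={}
Op 3: register job_B */16 -> active={job_B:*/16}
Op 4: register job_C */5 -> active={job_B:*/16, job_C:*/5}
Op 5: register job_A */2 -> active={job_A:*/2, job_B:*/16, job_C:*/5}
Op 6: unregister job_B -> active={job_A:*/2, job_C:*/5}
Op 7: unregister job_C -> active={job_A:*/2}
  job_A: interval 2, next fire after T=254 is 256
Earliest = 256, winner (lex tiebreak) = job_A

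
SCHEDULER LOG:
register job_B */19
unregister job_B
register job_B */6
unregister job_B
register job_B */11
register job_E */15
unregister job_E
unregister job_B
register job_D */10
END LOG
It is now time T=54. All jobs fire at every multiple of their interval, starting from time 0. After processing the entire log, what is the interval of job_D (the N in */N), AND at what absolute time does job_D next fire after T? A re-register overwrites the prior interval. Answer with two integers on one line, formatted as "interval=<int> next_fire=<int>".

Op 1: register job_B */19 -> active={job_B:*/19}
Op 2: unregister job_B -> active={}
Op 3: register job_B */6 -> active={job_B:*/6}
Op 4: unregister job_B -> active={}
Op 5: register job_B */11 -> active={job_B:*/11}
Op 6: register job_E */15 -> active={job_B:*/11, job_E:*/15}
Op 7: unregister job_E -> active={job_B:*/11}
Op 8: unregister job_B -> active={}
Op 9: register job_D */10 -> active={job_D:*/10}
Final interval of job_D = 10
Next fire of job_D after T=54: (54//10+1)*10 = 60

Answer: interval=10 next_fire=60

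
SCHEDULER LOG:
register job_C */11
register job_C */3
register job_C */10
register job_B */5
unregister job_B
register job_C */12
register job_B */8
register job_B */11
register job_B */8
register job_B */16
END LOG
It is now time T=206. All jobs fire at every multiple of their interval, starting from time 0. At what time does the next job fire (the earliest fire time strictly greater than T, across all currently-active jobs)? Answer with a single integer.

Op 1: register job_C */11 -> active={job_C:*/11}
Op 2: register job_C */3 -> active={job_C:*/3}
Op 3: register job_C */10 -> active={job_C:*/10}
Op 4: register job_B */5 -> active={job_B:*/5, job_C:*/10}
Op 5: unregister job_B -> active={job_C:*/10}
Op 6: register job_C */12 -> active={job_C:*/12}
Op 7: register job_B */8 -> active={job_B:*/8, job_C:*/12}
Op 8: register job_B */11 -> active={job_B:*/11, job_C:*/12}
Op 9: register job_B */8 -> active={job_B:*/8, job_C:*/12}
Op 10: register job_B */16 -> active={job_B:*/16, job_C:*/12}
  job_B: interval 16, next fire after T=206 is 208
  job_C: interval 12, next fire after T=206 is 216
Earliest fire time = 208 (job job_B)

Answer: 208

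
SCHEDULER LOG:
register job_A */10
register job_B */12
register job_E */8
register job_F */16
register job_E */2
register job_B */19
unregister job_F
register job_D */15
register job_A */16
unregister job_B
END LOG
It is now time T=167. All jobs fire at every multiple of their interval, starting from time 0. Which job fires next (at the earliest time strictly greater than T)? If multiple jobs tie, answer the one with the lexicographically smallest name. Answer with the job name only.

Answer: job_E

Derivation:
Op 1: register job_A */10 -> active={job_A:*/10}
Op 2: register job_B */12 -> active={job_A:*/10, job_B:*/12}
Op 3: register job_E */8 -> active={job_A:*/10, job_B:*/12, job_E:*/8}
Op 4: register job_F */16 -> active={job_A:*/10, job_B:*/12, job_E:*/8, job_F:*/16}
Op 5: register job_E */2 -> active={job_A:*/10, job_B:*/12, job_E:*/2, job_F:*/16}
Op 6: register job_B */19 -> active={job_A:*/10, job_B:*/19, job_E:*/2, job_F:*/16}
Op 7: unregister job_F -> active={job_A:*/10, job_B:*/19, job_E:*/2}
Op 8: register job_D */15 -> active={job_A:*/10, job_B:*/19, job_D:*/15, job_E:*/2}
Op 9: register job_A */16 -> active={job_A:*/16, job_B:*/19, job_D:*/15, job_E:*/2}
Op 10: unregister job_B -> active={job_A:*/16, job_D:*/15, job_E:*/2}
  job_A: interval 16, next fire after T=167 is 176
  job_D: interval 15, next fire after T=167 is 180
  job_E: interval 2, next fire after T=167 is 168
Earliest = 168, winner (lex tiebreak) = job_E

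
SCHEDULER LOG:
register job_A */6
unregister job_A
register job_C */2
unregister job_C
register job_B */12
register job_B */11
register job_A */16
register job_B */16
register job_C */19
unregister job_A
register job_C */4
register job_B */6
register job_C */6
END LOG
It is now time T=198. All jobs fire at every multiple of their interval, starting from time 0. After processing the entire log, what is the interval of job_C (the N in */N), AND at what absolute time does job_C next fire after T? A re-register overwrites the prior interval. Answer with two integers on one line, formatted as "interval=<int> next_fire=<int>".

Answer: interval=6 next_fire=204

Derivation:
Op 1: register job_A */6 -> active={job_A:*/6}
Op 2: unregister job_A -> active={}
Op 3: register job_C */2 -> active={job_C:*/2}
Op 4: unregister job_C -> active={}
Op 5: register job_B */12 -> active={job_B:*/12}
Op 6: register job_B */11 -> active={job_B:*/11}
Op 7: register job_A */16 -> active={job_A:*/16, job_B:*/11}
Op 8: register job_B */16 -> active={job_A:*/16, job_B:*/16}
Op 9: register job_C */19 -> active={job_A:*/16, job_B:*/16, job_C:*/19}
Op 10: unregister job_A -> active={job_B:*/16, job_C:*/19}
Op 11: register job_C */4 -> active={job_B:*/16, job_C:*/4}
Op 12: register job_B */6 -> active={job_B:*/6, job_C:*/4}
Op 13: register job_C */6 -> active={job_B:*/6, job_C:*/6}
Final interval of job_C = 6
Next fire of job_C after T=198: (198//6+1)*6 = 204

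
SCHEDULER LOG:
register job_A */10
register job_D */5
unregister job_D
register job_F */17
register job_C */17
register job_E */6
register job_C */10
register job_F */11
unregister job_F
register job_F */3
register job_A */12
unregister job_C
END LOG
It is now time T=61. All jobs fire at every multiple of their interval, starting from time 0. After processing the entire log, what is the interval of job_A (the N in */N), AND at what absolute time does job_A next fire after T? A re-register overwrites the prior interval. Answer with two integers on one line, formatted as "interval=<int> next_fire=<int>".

Answer: interval=12 next_fire=72

Derivation:
Op 1: register job_A */10 -> active={job_A:*/10}
Op 2: register job_D */5 -> active={job_A:*/10, job_D:*/5}
Op 3: unregister job_D -> active={job_A:*/10}
Op 4: register job_F */17 -> active={job_A:*/10, job_F:*/17}
Op 5: register job_C */17 -> active={job_A:*/10, job_C:*/17, job_F:*/17}
Op 6: register job_E */6 -> active={job_A:*/10, job_C:*/17, job_E:*/6, job_F:*/17}
Op 7: register job_C */10 -> active={job_A:*/10, job_C:*/10, job_E:*/6, job_F:*/17}
Op 8: register job_F */11 -> active={job_A:*/10, job_C:*/10, job_E:*/6, job_F:*/11}
Op 9: unregister job_F -> active={job_A:*/10, job_C:*/10, job_E:*/6}
Op 10: register job_F */3 -> active={job_A:*/10, job_C:*/10, job_E:*/6, job_F:*/3}
Op 11: register job_A */12 -> active={job_A:*/12, job_C:*/10, job_E:*/6, job_F:*/3}
Op 12: unregister job_C -> active={job_A:*/12, job_E:*/6, job_F:*/3}
Final interval of job_A = 12
Next fire of job_A after T=61: (61//12+1)*12 = 72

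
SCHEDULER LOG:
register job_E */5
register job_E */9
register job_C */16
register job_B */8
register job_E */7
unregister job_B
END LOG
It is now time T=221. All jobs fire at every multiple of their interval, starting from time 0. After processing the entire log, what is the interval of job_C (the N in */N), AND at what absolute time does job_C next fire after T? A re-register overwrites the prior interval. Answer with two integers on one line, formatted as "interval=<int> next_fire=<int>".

Op 1: register job_E */5 -> active={job_E:*/5}
Op 2: register job_E */9 -> active={job_E:*/9}
Op 3: register job_C */16 -> active={job_C:*/16, job_E:*/9}
Op 4: register job_B */8 -> active={job_B:*/8, job_C:*/16, job_E:*/9}
Op 5: register job_E */7 -> active={job_B:*/8, job_C:*/16, job_E:*/7}
Op 6: unregister job_B -> active={job_C:*/16, job_E:*/7}
Final interval of job_C = 16
Next fire of job_C after T=221: (221//16+1)*16 = 224

Answer: interval=16 next_fire=224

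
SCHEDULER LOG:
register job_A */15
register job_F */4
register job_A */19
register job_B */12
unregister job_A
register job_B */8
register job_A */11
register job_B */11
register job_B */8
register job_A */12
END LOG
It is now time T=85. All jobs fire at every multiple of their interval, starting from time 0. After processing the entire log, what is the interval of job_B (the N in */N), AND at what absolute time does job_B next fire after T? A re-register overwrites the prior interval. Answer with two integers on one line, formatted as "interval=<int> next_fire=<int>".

Answer: interval=8 next_fire=88

Derivation:
Op 1: register job_A */15 -> active={job_A:*/15}
Op 2: register job_F */4 -> active={job_A:*/15, job_F:*/4}
Op 3: register job_A */19 -> active={job_A:*/19, job_F:*/4}
Op 4: register job_B */12 -> active={job_A:*/19, job_B:*/12, job_F:*/4}
Op 5: unregister job_A -> active={job_B:*/12, job_F:*/4}
Op 6: register job_B */8 -> active={job_B:*/8, job_F:*/4}
Op 7: register job_A */11 -> active={job_A:*/11, job_B:*/8, job_F:*/4}
Op 8: register job_B */11 -> active={job_A:*/11, job_B:*/11, job_F:*/4}
Op 9: register job_B */8 -> active={job_A:*/11, job_B:*/8, job_F:*/4}
Op 10: register job_A */12 -> active={job_A:*/12, job_B:*/8, job_F:*/4}
Final interval of job_B = 8
Next fire of job_B after T=85: (85//8+1)*8 = 88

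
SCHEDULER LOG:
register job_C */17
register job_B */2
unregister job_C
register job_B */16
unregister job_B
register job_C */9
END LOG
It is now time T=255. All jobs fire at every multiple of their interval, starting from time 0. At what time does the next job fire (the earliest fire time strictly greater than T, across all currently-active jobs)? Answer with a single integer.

Op 1: register job_C */17 -> active={job_C:*/17}
Op 2: register job_B */2 -> active={job_B:*/2, job_C:*/17}
Op 3: unregister job_C -> active={job_B:*/2}
Op 4: register job_B */16 -> active={job_B:*/16}
Op 5: unregister job_B -> active={}
Op 6: register job_C */9 -> active={job_C:*/9}
  job_C: interval 9, next fire after T=255 is 261
Earliest fire time = 261 (job job_C)

Answer: 261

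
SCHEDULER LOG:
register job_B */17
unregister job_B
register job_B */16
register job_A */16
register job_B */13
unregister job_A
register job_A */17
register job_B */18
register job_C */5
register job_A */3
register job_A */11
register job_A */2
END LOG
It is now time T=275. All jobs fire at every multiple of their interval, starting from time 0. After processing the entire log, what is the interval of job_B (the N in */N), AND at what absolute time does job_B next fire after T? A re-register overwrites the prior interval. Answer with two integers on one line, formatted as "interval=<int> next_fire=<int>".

Op 1: register job_B */17 -> active={job_B:*/17}
Op 2: unregister job_B -> active={}
Op 3: register job_B */16 -> active={job_B:*/16}
Op 4: register job_A */16 -> active={job_A:*/16, job_B:*/16}
Op 5: register job_B */13 -> active={job_A:*/16, job_B:*/13}
Op 6: unregister job_A -> active={job_B:*/13}
Op 7: register job_A */17 -> active={job_A:*/17, job_B:*/13}
Op 8: register job_B */18 -> active={job_A:*/17, job_B:*/18}
Op 9: register job_C */5 -> active={job_A:*/17, job_B:*/18, job_C:*/5}
Op 10: register job_A */3 -> active={job_A:*/3, job_B:*/18, job_C:*/5}
Op 11: register job_A */11 -> active={job_A:*/11, job_B:*/18, job_C:*/5}
Op 12: register job_A */2 -> active={job_A:*/2, job_B:*/18, job_C:*/5}
Final interval of job_B = 18
Next fire of job_B after T=275: (275//18+1)*18 = 288

Answer: interval=18 next_fire=288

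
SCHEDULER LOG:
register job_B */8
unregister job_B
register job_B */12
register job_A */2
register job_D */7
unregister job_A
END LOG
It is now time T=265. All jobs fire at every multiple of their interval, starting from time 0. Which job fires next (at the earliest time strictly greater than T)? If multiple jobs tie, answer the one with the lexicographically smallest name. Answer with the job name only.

Answer: job_D

Derivation:
Op 1: register job_B */8 -> active={job_B:*/8}
Op 2: unregister job_B -> active={}
Op 3: register job_B */12 -> active={job_B:*/12}
Op 4: register job_A */2 -> active={job_A:*/2, job_B:*/12}
Op 5: register job_D */7 -> active={job_A:*/2, job_B:*/12, job_D:*/7}
Op 6: unregister job_A -> active={job_B:*/12, job_D:*/7}
  job_B: interval 12, next fire after T=265 is 276
  job_D: interval 7, next fire after T=265 is 266
Earliest = 266, winner (lex tiebreak) = job_D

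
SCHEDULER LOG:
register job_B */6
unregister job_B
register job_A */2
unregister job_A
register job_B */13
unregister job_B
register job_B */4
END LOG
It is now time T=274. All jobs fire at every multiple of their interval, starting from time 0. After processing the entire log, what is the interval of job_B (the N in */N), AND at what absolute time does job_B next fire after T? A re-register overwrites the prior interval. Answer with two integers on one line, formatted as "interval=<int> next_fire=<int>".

Answer: interval=4 next_fire=276

Derivation:
Op 1: register job_B */6 -> active={job_B:*/6}
Op 2: unregister job_B -> active={}
Op 3: register job_A */2 -> active={job_A:*/2}
Op 4: unregister job_A -> active={}
Op 5: register job_B */13 -> active={job_B:*/13}
Op 6: unregister job_B -> active={}
Op 7: register job_B */4 -> active={job_B:*/4}
Final interval of job_B = 4
Next fire of job_B after T=274: (274//4+1)*4 = 276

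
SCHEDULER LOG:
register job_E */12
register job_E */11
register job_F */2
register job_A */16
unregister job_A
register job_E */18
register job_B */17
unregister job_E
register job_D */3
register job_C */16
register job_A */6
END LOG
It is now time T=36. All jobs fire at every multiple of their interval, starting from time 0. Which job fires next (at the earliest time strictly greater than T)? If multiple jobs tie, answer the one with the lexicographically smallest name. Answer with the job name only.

Answer: job_F

Derivation:
Op 1: register job_E */12 -> active={job_E:*/12}
Op 2: register job_E */11 -> active={job_E:*/11}
Op 3: register job_F */2 -> active={job_E:*/11, job_F:*/2}
Op 4: register job_A */16 -> active={job_A:*/16, job_E:*/11, job_F:*/2}
Op 5: unregister job_A -> active={job_E:*/11, job_F:*/2}
Op 6: register job_E */18 -> active={job_E:*/18, job_F:*/2}
Op 7: register job_B */17 -> active={job_B:*/17, job_E:*/18, job_F:*/2}
Op 8: unregister job_E -> active={job_B:*/17, job_F:*/2}
Op 9: register job_D */3 -> active={job_B:*/17, job_D:*/3, job_F:*/2}
Op 10: register job_C */16 -> active={job_B:*/17, job_C:*/16, job_D:*/3, job_F:*/2}
Op 11: register job_A */6 -> active={job_A:*/6, job_B:*/17, job_C:*/16, job_D:*/3, job_F:*/2}
  job_A: interval 6, next fire after T=36 is 42
  job_B: interval 17, next fire after T=36 is 51
  job_C: interval 16, next fire after T=36 is 48
  job_D: interval 3, next fire after T=36 is 39
  job_F: interval 2, next fire after T=36 is 38
Earliest = 38, winner (lex tiebreak) = job_F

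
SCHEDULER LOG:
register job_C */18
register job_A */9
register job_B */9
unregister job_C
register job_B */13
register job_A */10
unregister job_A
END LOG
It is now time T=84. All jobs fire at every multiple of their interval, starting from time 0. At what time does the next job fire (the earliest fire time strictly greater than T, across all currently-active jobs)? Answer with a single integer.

Op 1: register job_C */18 -> active={job_C:*/18}
Op 2: register job_A */9 -> active={job_A:*/9, job_C:*/18}
Op 3: register job_B */9 -> active={job_A:*/9, job_B:*/9, job_C:*/18}
Op 4: unregister job_C -> active={job_A:*/9, job_B:*/9}
Op 5: register job_B */13 -> active={job_A:*/9, job_B:*/13}
Op 6: register job_A */10 -> active={job_A:*/10, job_B:*/13}
Op 7: unregister job_A -> active={job_B:*/13}
  job_B: interval 13, next fire after T=84 is 91
Earliest fire time = 91 (job job_B)

Answer: 91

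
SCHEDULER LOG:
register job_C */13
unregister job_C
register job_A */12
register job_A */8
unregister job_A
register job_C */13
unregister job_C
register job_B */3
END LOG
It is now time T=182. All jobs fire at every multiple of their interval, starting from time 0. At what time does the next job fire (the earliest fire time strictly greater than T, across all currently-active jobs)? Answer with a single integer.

Answer: 183

Derivation:
Op 1: register job_C */13 -> active={job_C:*/13}
Op 2: unregister job_C -> active={}
Op 3: register job_A */12 -> active={job_A:*/12}
Op 4: register job_A */8 -> active={job_A:*/8}
Op 5: unregister job_A -> active={}
Op 6: register job_C */13 -> active={job_C:*/13}
Op 7: unregister job_C -> active={}
Op 8: register job_B */3 -> active={job_B:*/3}
  job_B: interval 3, next fire after T=182 is 183
Earliest fire time = 183 (job job_B)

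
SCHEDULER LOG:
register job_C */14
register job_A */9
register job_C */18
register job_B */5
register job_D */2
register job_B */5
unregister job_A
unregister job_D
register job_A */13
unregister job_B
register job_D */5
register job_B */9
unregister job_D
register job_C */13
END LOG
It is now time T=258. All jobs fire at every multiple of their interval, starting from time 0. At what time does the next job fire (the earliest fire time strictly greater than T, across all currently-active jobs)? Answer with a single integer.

Op 1: register job_C */14 -> active={job_C:*/14}
Op 2: register job_A */9 -> active={job_A:*/9, job_C:*/14}
Op 3: register job_C */18 -> active={job_A:*/9, job_C:*/18}
Op 4: register job_B */5 -> active={job_A:*/9, job_B:*/5, job_C:*/18}
Op 5: register job_D */2 -> active={job_A:*/9, job_B:*/5, job_C:*/18, job_D:*/2}
Op 6: register job_B */5 -> active={job_A:*/9, job_B:*/5, job_C:*/18, job_D:*/2}
Op 7: unregister job_A -> active={job_B:*/5, job_C:*/18, job_D:*/2}
Op 8: unregister job_D -> active={job_B:*/5, job_C:*/18}
Op 9: register job_A */13 -> active={job_A:*/13, job_B:*/5, job_C:*/18}
Op 10: unregister job_B -> active={job_A:*/13, job_C:*/18}
Op 11: register job_D */5 -> active={job_A:*/13, job_C:*/18, job_D:*/5}
Op 12: register job_B */9 -> active={job_A:*/13, job_B:*/9, job_C:*/18, job_D:*/5}
Op 13: unregister job_D -> active={job_A:*/13, job_B:*/9, job_C:*/18}
Op 14: register job_C */13 -> active={job_A:*/13, job_B:*/9, job_C:*/13}
  job_A: interval 13, next fire after T=258 is 260
  job_B: interval 9, next fire after T=258 is 261
  job_C: interval 13, next fire after T=258 is 260
Earliest fire time = 260 (job job_A)

Answer: 260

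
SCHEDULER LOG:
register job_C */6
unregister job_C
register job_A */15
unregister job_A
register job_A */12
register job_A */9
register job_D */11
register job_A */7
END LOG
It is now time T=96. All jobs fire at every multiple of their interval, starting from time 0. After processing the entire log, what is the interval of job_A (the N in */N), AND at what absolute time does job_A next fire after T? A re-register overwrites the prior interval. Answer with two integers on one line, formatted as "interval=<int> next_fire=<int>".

Answer: interval=7 next_fire=98

Derivation:
Op 1: register job_C */6 -> active={job_C:*/6}
Op 2: unregister job_C -> active={}
Op 3: register job_A */15 -> active={job_A:*/15}
Op 4: unregister job_A -> active={}
Op 5: register job_A */12 -> active={job_A:*/12}
Op 6: register job_A */9 -> active={job_A:*/9}
Op 7: register job_D */11 -> active={job_A:*/9, job_D:*/11}
Op 8: register job_A */7 -> active={job_A:*/7, job_D:*/11}
Final interval of job_A = 7
Next fire of job_A after T=96: (96//7+1)*7 = 98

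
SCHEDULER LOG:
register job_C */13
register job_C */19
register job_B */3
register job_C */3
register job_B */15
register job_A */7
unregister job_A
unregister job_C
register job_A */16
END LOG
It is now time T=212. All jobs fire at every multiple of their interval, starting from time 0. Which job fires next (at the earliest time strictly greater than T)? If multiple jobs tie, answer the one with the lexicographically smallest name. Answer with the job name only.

Answer: job_A

Derivation:
Op 1: register job_C */13 -> active={job_C:*/13}
Op 2: register job_C */19 -> active={job_C:*/19}
Op 3: register job_B */3 -> active={job_B:*/3, job_C:*/19}
Op 4: register job_C */3 -> active={job_B:*/3, job_C:*/3}
Op 5: register job_B */15 -> active={job_B:*/15, job_C:*/3}
Op 6: register job_A */7 -> active={job_A:*/7, job_B:*/15, job_C:*/3}
Op 7: unregister job_A -> active={job_B:*/15, job_C:*/3}
Op 8: unregister job_C -> active={job_B:*/15}
Op 9: register job_A */16 -> active={job_A:*/16, job_B:*/15}
  job_A: interval 16, next fire after T=212 is 224
  job_B: interval 15, next fire after T=212 is 225
Earliest = 224, winner (lex tiebreak) = job_A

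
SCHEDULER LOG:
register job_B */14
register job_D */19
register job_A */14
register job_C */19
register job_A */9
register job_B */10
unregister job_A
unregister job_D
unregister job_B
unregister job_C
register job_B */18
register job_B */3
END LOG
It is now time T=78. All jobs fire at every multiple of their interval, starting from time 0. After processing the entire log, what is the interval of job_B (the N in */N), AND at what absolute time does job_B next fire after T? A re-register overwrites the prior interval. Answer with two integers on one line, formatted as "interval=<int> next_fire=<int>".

Op 1: register job_B */14 -> active={job_B:*/14}
Op 2: register job_D */19 -> active={job_B:*/14, job_D:*/19}
Op 3: register job_A */14 -> active={job_A:*/14, job_B:*/14, job_D:*/19}
Op 4: register job_C */19 -> active={job_A:*/14, job_B:*/14, job_C:*/19, job_D:*/19}
Op 5: register job_A */9 -> active={job_A:*/9, job_B:*/14, job_C:*/19, job_D:*/19}
Op 6: register job_B */10 -> active={job_A:*/9, job_B:*/10, job_C:*/19, job_D:*/19}
Op 7: unregister job_A -> active={job_B:*/10, job_C:*/19, job_D:*/19}
Op 8: unregister job_D -> active={job_B:*/10, job_C:*/19}
Op 9: unregister job_B -> active={job_C:*/19}
Op 10: unregister job_C -> active={}
Op 11: register job_B */18 -> active={job_B:*/18}
Op 12: register job_B */3 -> active={job_B:*/3}
Final interval of job_B = 3
Next fire of job_B after T=78: (78//3+1)*3 = 81

Answer: interval=3 next_fire=81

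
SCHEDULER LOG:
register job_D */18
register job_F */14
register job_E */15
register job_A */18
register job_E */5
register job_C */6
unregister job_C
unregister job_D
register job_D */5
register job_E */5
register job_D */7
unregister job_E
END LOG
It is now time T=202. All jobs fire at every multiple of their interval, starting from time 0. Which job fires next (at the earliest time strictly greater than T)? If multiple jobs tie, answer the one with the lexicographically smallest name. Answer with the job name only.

Op 1: register job_D */18 -> active={job_D:*/18}
Op 2: register job_F */14 -> active={job_D:*/18, job_F:*/14}
Op 3: register job_E */15 -> active={job_D:*/18, job_E:*/15, job_F:*/14}
Op 4: register job_A */18 -> active={job_A:*/18, job_D:*/18, job_E:*/15, job_F:*/14}
Op 5: register job_E */5 -> active={job_A:*/18, job_D:*/18, job_E:*/5, job_F:*/14}
Op 6: register job_C */6 -> active={job_A:*/18, job_C:*/6, job_D:*/18, job_E:*/5, job_F:*/14}
Op 7: unregister job_C -> active={job_A:*/18, job_D:*/18, job_E:*/5, job_F:*/14}
Op 8: unregister job_D -> active={job_A:*/18, job_E:*/5, job_F:*/14}
Op 9: register job_D */5 -> active={job_A:*/18, job_D:*/5, job_E:*/5, job_F:*/14}
Op 10: register job_E */5 -> active={job_A:*/18, job_D:*/5, job_E:*/5, job_F:*/14}
Op 11: register job_D */7 -> active={job_A:*/18, job_D:*/7, job_E:*/5, job_F:*/14}
Op 12: unregister job_E -> active={job_A:*/18, job_D:*/7, job_F:*/14}
  job_A: interval 18, next fire after T=202 is 216
  job_D: interval 7, next fire after T=202 is 203
  job_F: interval 14, next fire after T=202 is 210
Earliest = 203, winner (lex tiebreak) = job_D

Answer: job_D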